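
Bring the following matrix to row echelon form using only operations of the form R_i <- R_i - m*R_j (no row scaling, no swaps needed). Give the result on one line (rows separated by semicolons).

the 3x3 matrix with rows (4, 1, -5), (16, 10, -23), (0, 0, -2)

Forward elimination:
R2 <- R2 - (4)*R1:  [  0   6  -3 ]
Row echelon form:
[ 4  1  -5 ]
[ 0  6  -3 ]
[ 0  0  -2 ]

REF = [4 1 -5; 0 6 -3; 0 0 -2]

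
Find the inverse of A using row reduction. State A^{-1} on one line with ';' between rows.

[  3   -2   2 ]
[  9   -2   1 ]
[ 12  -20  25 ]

inverse = [-5/4 5/12 1/12; -71/8 17/8 5/8; -13/2 3/2 1/2]

Gauss-Jordan on [A | I]:
R1 <- (1/3)*R1:  [    1  -2/3   2/3  |   1/3     0     0 ]
R2 <- R2 - (9)*R1:  [  0   4  -5  |  -3   1   0 ]
R3 <- R3 - (12)*R1:  [   0  -12   17  |   -4    0    1 ]
R2 <- (1/4)*R2:  [    0     1  -5/4  |  -3/4   1/4     0 ]
R1 <- R1 - (-2/3)*R2:  [    1     0  -1/6  |  -1/6   1/6     0 ]
R3 <- R3 - (-12)*R2:  [   0    0    2  |  -13    3    1 ]
R3 <- (1/2)*R3:  [     0      0      1  |  -13/2    3/2    1/2 ]
R1 <- R1 - (-1/6)*R3:  [    1     0     0  |  -5/4  5/12  1/12 ]
R2 <- R2 - (-5/4)*R3:  [     0      1      0  |  -71/8   17/8    5/8 ]
Right block of [I | A^{-1}] is the inverse:
[  -5/4  5/12  1/12 ]
[ -71/8  17/8   5/8 ]
[ -13/2   3/2   1/2 ]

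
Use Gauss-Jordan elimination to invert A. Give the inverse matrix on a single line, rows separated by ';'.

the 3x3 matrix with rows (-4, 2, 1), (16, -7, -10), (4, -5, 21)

Gauss-Jordan on [A | I]:
R1 <- (1/-4)*R1:  [    1  -1/2  -1/4  |  -1/4     0     0 ]
R2 <- R2 - (16)*R1:  [  0   1  -6  |   4   1   0 ]
R3 <- R3 - (4)*R1:  [  0  -3  22  |   1   0   1 ]
R1 <- R1 - (-1/2)*R2:  [     1      0  -13/4  |    7/4    1/2      0 ]
R3 <- R3 - (-3)*R2:  [  0   0   4  |  13   3   1 ]
R3 <- (1/4)*R3:  [    0     0     1  |  13/4   3/4   1/4 ]
R1 <- R1 - (-13/4)*R3:  [      1       0       0  |  197/16   47/16   13/16 ]
R2 <- R2 - (-6)*R3:  [    0     1     0  |  47/2  11/2   3/2 ]
Right block of [I | A^{-1}] is the inverse:
[ 197/16  47/16  13/16 ]
[   47/2   11/2    3/2 ]
[   13/4    3/4    1/4 ]

inverse = [197/16 47/16 13/16; 47/2 11/2 3/2; 13/4 3/4 1/4]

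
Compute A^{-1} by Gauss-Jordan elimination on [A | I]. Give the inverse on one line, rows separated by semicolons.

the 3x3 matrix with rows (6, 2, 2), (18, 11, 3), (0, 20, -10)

inverse = [-17/6 1 -4/15; 3 -1 3/10; 6 -2 1/2]

Gauss-Jordan on [A | I]:
R1 <- (1/6)*R1:  [   1  1/3  1/3  |  1/6    0    0 ]
R2 <- R2 - (18)*R1:  [  0   5  -3  |  -3   1   0 ]
R2 <- (1/5)*R2:  [    0     1  -3/5  |  -3/5   1/5     0 ]
R1 <- R1 - (1/3)*R2:  [     1      0   8/15  |  11/30  -1/15      0 ]
R3 <- R3 - (20)*R2:  [  0   0   2  |  12  -4   1 ]
R3 <- (1/2)*R3:  [   0    0    1  |    6   -2  1/2 ]
R1 <- R1 - (8/15)*R3:  [     1      0      0  |  -17/6      1  -4/15 ]
R2 <- R2 - (-3/5)*R3:  [    0     1     0  |     3    -1  3/10 ]
Right block of [I | A^{-1}] is the inverse:
[ -17/6   1  -4/15 ]
[     3  -1   3/10 ]
[     6  -2    1/2 ]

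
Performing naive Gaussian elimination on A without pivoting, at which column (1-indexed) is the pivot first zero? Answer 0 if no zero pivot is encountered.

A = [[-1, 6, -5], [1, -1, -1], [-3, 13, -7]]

first zero-pivot column = 0

Naive forward elimination:
R2 <- R2 - (-1)*R1:  [  0   5  -6 ]
R3 <- R3 - (3)*R1:  [  0  -5   8 ]
R3 <- R3 - (-1)*R2:  [ 0  0  2 ]
All pivots nonzero; naive elimination completes without hitting a zero pivot.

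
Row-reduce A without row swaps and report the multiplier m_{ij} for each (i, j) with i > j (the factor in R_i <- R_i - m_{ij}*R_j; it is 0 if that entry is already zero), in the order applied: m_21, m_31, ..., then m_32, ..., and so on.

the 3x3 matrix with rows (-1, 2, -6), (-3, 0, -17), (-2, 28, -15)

Forward elimination:
R2 <- R2 - (3)*R1:  [  0  -6   1 ]
R3 <- R3 - (2)*R1:  [  0  24  -3 ]
R3 <- R3 - (-4)*R2:  [ 0  0  1 ]
Multipliers (in order of application): m_{21} = 3, m_{31} = 2, m_{32} = -4

multipliers: 3, 2, -4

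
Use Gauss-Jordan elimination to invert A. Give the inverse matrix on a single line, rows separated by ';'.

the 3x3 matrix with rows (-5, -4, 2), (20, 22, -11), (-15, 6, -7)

Gauss-Jordan on [A | I]:
R1 <- (1/-5)*R1:  [    1   4/5  -2/5  |  -1/5     0     0 ]
R2 <- R2 - (20)*R1:  [  0   6  -3  |   4   1   0 ]
R3 <- R3 - (-15)*R1:  [   0   18  -13  |   -3    0    1 ]
R2 <- (1/6)*R2:  [    0     1  -1/2  |   2/3   1/6     0 ]
R1 <- R1 - (4/5)*R2:  [      1       0       0  |  -11/15   -2/15       0 ]
R3 <- R3 - (18)*R2:  [   0    0   -4  |  -15   -3    1 ]
R3 <- (1/-4)*R3:  [    0     0     1  |  15/4   3/4  -1/4 ]
R2 <- R2 - (-1/2)*R3:  [     0      1      0  |  61/24  13/24   -1/8 ]
Right block of [I | A^{-1}] is the inverse:
[ -11/15  -2/15     0 ]
[  61/24  13/24  -1/8 ]
[   15/4    3/4  -1/4 ]

inverse = [-11/15 -2/15 0; 61/24 13/24 -1/8; 15/4 3/4 -1/4]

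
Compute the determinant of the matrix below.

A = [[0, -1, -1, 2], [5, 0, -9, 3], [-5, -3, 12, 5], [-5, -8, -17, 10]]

Forward elimination:
R1 <-> R2   (pivot in column 1 was zero)
[  5   0   -9   3 ]
[  0  -1   -1   2 ]
[ -5  -3   12   5 ]
[ -5  -8  -17  10 ]
R3 <- R3 - (-1)*R1:  [  0  -3   3   8 ]
R4 <- R4 - (-1)*R1:  [   0   -8  -26   13 ]
R3 <- R3 - (3)*R2:  [ 0  0  6  2 ]
R4 <- R4 - (8)*R2:  [   0    0  -18   -3 ]
R4 <- R4 - (-3)*R3:  [ 0  0  0  3 ]
Upper-triangular form:
[ 5   0  -9  3 ]
[ 0  -1  -1  2 ]
[ 0   0   6  2 ]
[ 0   0   0  3 ]
det(A) = (-1)^1 * (5) * (-1) * (6) * (3) = 90  (1 row swap -> sign -1)

det(A) = 90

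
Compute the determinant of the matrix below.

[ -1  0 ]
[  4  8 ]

det(A) = -8

Forward elimination:
R2 <- R2 - (-4)*R1:  [ 0  8 ]
Upper-triangular form:
[ -1  0 ]
[  0  8 ]
det(A) = (-1)^0 * (-1) * (8) = -8  (0 row swaps -> sign +1)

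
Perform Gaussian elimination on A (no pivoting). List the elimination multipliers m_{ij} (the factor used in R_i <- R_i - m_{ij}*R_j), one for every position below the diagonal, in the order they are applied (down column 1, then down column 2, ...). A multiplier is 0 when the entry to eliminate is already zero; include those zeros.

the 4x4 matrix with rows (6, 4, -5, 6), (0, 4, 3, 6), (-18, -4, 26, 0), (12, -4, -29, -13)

Forward elimination:
R2: entry in column 1 is already 0 -> m_{21} = 0 (no row operation needed)
R3 <- R3 - (-3)*R1:  [  0   8  11  18 ]
R4 <- R4 - (2)*R1:  [   0  -12  -19  -25 ]
R3 <- R3 - (2)*R2:  [ 0  0  5  6 ]
R4 <- R4 - (-3)*R2:  [   0    0  -10   -7 ]
R4 <- R4 - (-2)*R3:  [ 0  0  0  5 ]
Multipliers (in order of application): m_{21} = 0, m_{31} = -3, m_{41} = 2, m_{32} = 2, m_{42} = -3, m_{43} = -2

multipliers: 0, -3, 2, 2, -3, -2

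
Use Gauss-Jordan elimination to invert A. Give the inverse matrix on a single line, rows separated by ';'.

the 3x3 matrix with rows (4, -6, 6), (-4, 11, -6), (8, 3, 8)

inverse = [-53/40 -33/40 3/8; 1/5 1/5 0; 5/4 3/4 -1/4]

Gauss-Jordan on [A | I]:
R1 <- (1/4)*R1:  [    1  -3/2   3/2  |   1/4     0     0 ]
R2 <- R2 - (-4)*R1:  [ 0  5  0  |  1  1  0 ]
R3 <- R3 - (8)*R1:  [  0  15  -4  |  -2   0   1 ]
R2 <- (1/5)*R2:  [   0    1    0  |  1/5  1/5    0 ]
R1 <- R1 - (-3/2)*R2:  [     1      0    3/2  |  11/20   3/10      0 ]
R3 <- R3 - (15)*R2:  [  0   0  -4  |  -5  -3   1 ]
R3 <- (1/-4)*R3:  [    0     0     1  |   5/4   3/4  -1/4 ]
R1 <- R1 - (3/2)*R3:  [      1       0       0  |  -53/40  -33/40     3/8 ]
Right block of [I | A^{-1}] is the inverse:
[ -53/40  -33/40   3/8 ]
[    1/5     1/5     0 ]
[    5/4     3/4  -1/4 ]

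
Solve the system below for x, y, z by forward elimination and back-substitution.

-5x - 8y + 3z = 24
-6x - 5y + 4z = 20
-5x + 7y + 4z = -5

Forward elimination on [A|b]:
R2 <- R2 - (6/5)*R1:  [     0   23/5    2/5  -44/5 ]
R3 <- R3 - (1)*R1:  [   0   15    1  -29 ]
R3 <- R3 - (75/23)*R2:  [     0      0  -7/23  -7/23 ]
Row echelon form:
[ -5    -8      3  |     24 ]
[  0  23/5    2/5  |  -44/5 ]
[  0     0  -7/23  |  -7/23 ]
Back-substitution:
z = (-7/23) / (-7/23) = 1
y = (-44/5 - (2/5)*(1)) / (23/5) = -2
x = (24 - (-8)*(-2) - (3)*(1)) / -5 = -1

(-1, -2, 1)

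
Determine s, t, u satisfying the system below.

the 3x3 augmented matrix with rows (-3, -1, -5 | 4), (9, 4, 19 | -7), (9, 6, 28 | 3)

(-3, 5, 0)

Forward elimination on [A|b]:
R2 <- R2 - (-3)*R1:  [ 0  1  4  5 ]
R3 <- R3 - (-3)*R1:  [  0   3  13  15 ]
R3 <- R3 - (3)*R2:  [ 0  0  1  0 ]
Row echelon form:
[ -3  -1  -5  |  4 ]
[  0   1   4  |  5 ]
[  0   0   1  |  0 ]
Back-substitution:
u = (0) / 1 = 0
t = (5 - (4)*(0)) / 1 = 5
s = (4 - (-1)*(5) - (-5)*(0)) / -3 = -3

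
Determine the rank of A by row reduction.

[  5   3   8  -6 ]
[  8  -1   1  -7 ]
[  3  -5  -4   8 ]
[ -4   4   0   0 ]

Row reduction:
R2 <- R2 - (8/5)*R1:  [     0  -29/5  -59/5   13/5 ]
R3 <- R3 - (3/5)*R1:  [     0  -34/5  -44/5   58/5 ]
R4 <- R4 - (-4/5)*R1:  [     0   32/5   32/5  -24/5 ]
R3 <- R3 - (34/29)*R2:  [      0       0  146/29  248/29 ]
R4 <- R4 - (-32/29)*R2:  [       0        0  -192/29   -56/29 ]
R4 <- R4 - (-96/73)*R3:  [      0       0       0  680/73 ]
Row echelon form:
[ 5      3       8      -6 ]
[ 0  -29/5   -59/5    13/5 ]
[ 0      0  146/29  248/29 ]
[ 0      0       0  680/73 ]
Nonzero rows / pivot columns: 4

rank(A) = 4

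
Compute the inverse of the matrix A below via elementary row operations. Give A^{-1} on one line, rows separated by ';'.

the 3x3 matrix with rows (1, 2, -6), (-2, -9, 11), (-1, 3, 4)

inverse = [-23/5 -26/15 -32/15; -1/5 -2/15 1/15; -1 -1/3 -1/3]

Gauss-Jordan on [A | I]:
R2 <- R2 - (-2)*R1:  [  0  -5  -1  |   2   1   0 ]
R3 <- R3 - (-1)*R1:  [  0   5  -2  |   1   0   1 ]
R2 <- (1/-5)*R2:  [    0     1   1/5  |  -2/5  -1/5     0 ]
R1 <- R1 - (2)*R2:  [     1      0  -32/5  |    9/5    2/5      0 ]
R3 <- R3 - (5)*R2:  [  0   0  -3  |   3   1   1 ]
R3 <- (1/-3)*R3:  [    0     0     1  |    -1  -1/3  -1/3 ]
R1 <- R1 - (-32/5)*R3:  [      1       0       0  |   -23/5  -26/15  -32/15 ]
R2 <- R2 - (1/5)*R3:  [     0      1      0  |   -1/5  -2/15   1/15 ]
Right block of [I | A^{-1}] is the inverse:
[ -23/5  -26/15  -32/15 ]
[  -1/5   -2/15    1/15 ]
[    -1    -1/3    -1/3 ]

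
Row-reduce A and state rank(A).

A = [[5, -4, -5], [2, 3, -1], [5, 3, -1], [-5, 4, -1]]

Row reduction:
R2 <- R2 - (2/5)*R1:  [    0  23/5     1 ]
R3 <- R3 - (1)*R1:  [ 0  7  4 ]
R4 <- R4 - (-1)*R1:  [  0   0  -6 ]
R3 <- R3 - (35/23)*R2:  [     0      0  57/23 ]
R4 <- R4 - (-46/19)*R3:  [ 0  0  0 ]
Row echelon form:
[ 5    -4     -5 ]
[ 0  23/5      1 ]
[ 0     0  57/23 ]
[ 0     0      0 ]
Nonzero rows / pivot columns: 3

rank(A) = 3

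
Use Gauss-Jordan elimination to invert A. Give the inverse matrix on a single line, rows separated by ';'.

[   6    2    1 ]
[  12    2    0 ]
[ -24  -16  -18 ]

Gauss-Jordan on [A | I]:
R1 <- (1/6)*R1:  [   1  1/3  1/6  |  1/6    0    0 ]
R2 <- R2 - (12)*R1:  [  0  -2  -2  |  -2   1   0 ]
R3 <- R3 - (-24)*R1:  [   0   -8  -14  |    4    0    1 ]
R2 <- (1/-2)*R2:  [    0     1     1  |     1  -1/2     0 ]
R1 <- R1 - (1/3)*R2:  [    1     0  -1/6  |  -1/6   1/6     0 ]
R3 <- R3 - (-8)*R2:  [  0   0  -6  |  12  -4   1 ]
R3 <- (1/-6)*R3:  [    0     0     1  |    -2   2/3  -1/6 ]
R1 <- R1 - (-1/6)*R3:  [     1      0      0  |   -1/2   5/18  -1/36 ]
R2 <- R2 - (1)*R3:  [    0     1     0  |     3  -7/6   1/6 ]
Right block of [I | A^{-1}] is the inverse:
[ -1/2  5/18  -1/36 ]
[    3  -7/6    1/6 ]
[   -2   2/3   -1/6 ]

inverse = [-1/2 5/18 -1/36; 3 -7/6 1/6; -2 2/3 -1/6]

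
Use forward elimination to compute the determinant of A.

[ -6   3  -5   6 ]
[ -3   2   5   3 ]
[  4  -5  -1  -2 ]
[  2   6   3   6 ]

Forward elimination:
R2 <- R2 - (1/2)*R1:  [    0   1/2  15/2     0 ]
R3 <- R3 - (-2/3)*R1:  [     0     -3  -13/3      2 ]
R4 <- R4 - (-1/3)*R1:  [   0    7  4/3    8 ]
R3 <- R3 - (-6)*R2:  [     0      0  122/3      2 ]
R4 <- R4 - (14)*R2:  [      0       0  -311/3       8 ]
R4 <- R4 - (-311/122)*R3:  [      0       0       0  799/61 ]
Upper-triangular form:
[ -6    3     -5       6 ]
[  0  1/2   15/2       0 ]
[  0    0  122/3       2 ]
[  0    0      0  799/61 ]
det(A) = (-1)^0 * (-6) * (1/2) * (122/3) * (799/61) = -1598  (0 row swaps -> sign +1)

det(A) = -1598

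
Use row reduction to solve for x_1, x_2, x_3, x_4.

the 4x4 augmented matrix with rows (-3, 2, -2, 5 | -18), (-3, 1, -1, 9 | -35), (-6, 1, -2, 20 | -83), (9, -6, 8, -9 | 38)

(0, 5, 4, -4)

Forward elimination on [A|b]:
R2 <- R2 - (1)*R1:  [   0   -1    1    4  -17 ]
R3 <- R3 - (2)*R1:  [   0   -3    2   10  -47 ]
R4 <- R4 - (-3)*R1:  [   0    0    2    6  -16 ]
R3 <- R3 - (3)*R2:  [  0   0  -1  -2   4 ]
R4 <- R4 - (-2)*R3:  [  0   0   0   2  -8 ]
Row echelon form:
[ -3   2  -2   5  |  -18 ]
[  0  -1   1   4  |  -17 ]
[  0   0  -1  -2  |    4 ]
[  0   0   0   2  |   -8 ]
Back-substitution:
x_4 = (-8) / 2 = -4
x_3 = (4 - (-2)*(-4)) / -1 = 4
x_2 = (-17 - (1)*(4) - (4)*(-4)) / -1 = 5
x_1 = (-18 - (2)*(5) - (-2)*(4) - (5)*(-4)) / -3 = 0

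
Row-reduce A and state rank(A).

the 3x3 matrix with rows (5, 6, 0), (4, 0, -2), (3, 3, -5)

rank(A) = 3

Row reduction:
R2 <- R2 - (4/5)*R1:  [     0  -24/5     -2 ]
R3 <- R3 - (3/5)*R1:  [    0  -3/5    -5 ]
R3 <- R3 - (1/8)*R2:  [     0      0  -19/4 ]
Row echelon form:
[ 5      6      0 ]
[ 0  -24/5     -2 ]
[ 0      0  -19/4 ]
Nonzero rows / pivot columns: 3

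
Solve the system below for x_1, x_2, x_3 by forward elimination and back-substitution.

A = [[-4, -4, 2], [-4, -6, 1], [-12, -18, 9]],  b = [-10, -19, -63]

Forward elimination on [A|b]:
R2 <- R2 - (1)*R1:  [  0  -2  -1  -9 ]
R3 <- R3 - (3)*R1:  [   0   -6    3  -33 ]
R3 <- R3 - (3)*R2:  [  0   0   6  -6 ]
Row echelon form:
[ -4  -4   2  |  -10 ]
[  0  -2  -1  |   -9 ]
[  0   0   6  |   -6 ]
Back-substitution:
x_3 = (-6) / 6 = -1
x_2 = (-9 - (-1)*(-1)) / -2 = 5
x_1 = (-10 - (-4)*(5) - (2)*(-1)) / -4 = -3

(-3, 5, -1)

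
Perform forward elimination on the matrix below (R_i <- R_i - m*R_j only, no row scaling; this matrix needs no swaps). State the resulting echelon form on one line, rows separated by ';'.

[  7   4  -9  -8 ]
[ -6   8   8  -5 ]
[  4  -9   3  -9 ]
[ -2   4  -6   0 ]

REF = [7 4 -9 -8; 0 80/7 2/7 -83/7; 0 0 337/40 -1291/80; 0 0 0 -4588/337]

Forward elimination:
R2 <- R2 - (-6/7)*R1:  [     0   80/7    2/7  -83/7 ]
R3 <- R3 - (4/7)*R1:  [     0  -79/7   57/7  -31/7 ]
R4 <- R4 - (-2/7)*R1:  [     0   36/7  -60/7  -16/7 ]
R3 <- R3 - (-79/80)*R2:  [        0         0    337/40  -1291/80 ]
R4 <- R4 - (9/20)*R2:  [      0       0  -87/10   61/20 ]
R4 <- R4 - (-348/337)*R3:  [         0          0          0  -4588/337 ]
Row echelon form:
[ 7     4      -9         -8 ]
[ 0  80/7     2/7      -83/7 ]
[ 0     0  337/40   -1291/80 ]
[ 0     0       0  -4588/337 ]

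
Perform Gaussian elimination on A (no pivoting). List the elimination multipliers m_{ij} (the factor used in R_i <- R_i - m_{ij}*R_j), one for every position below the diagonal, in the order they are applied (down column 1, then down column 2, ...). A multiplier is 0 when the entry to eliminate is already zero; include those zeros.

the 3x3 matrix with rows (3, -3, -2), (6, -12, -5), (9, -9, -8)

Forward elimination:
R2 <- R2 - (2)*R1:  [  0  -6  -1 ]
R3 <- R3 - (3)*R1:  [  0   0  -2 ]
R3: entry in column 2 is already 0 -> m_{32} = 0 (no row operation needed)
Multipliers (in order of application): m_{21} = 2, m_{31} = 3, m_{32} = 0

multipliers: 2, 3, 0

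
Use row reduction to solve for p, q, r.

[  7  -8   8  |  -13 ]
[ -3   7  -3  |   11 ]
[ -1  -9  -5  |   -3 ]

Forward elimination on [A|b]:
R2 <- R2 - (-3/7)*R1:  [    0  25/7   3/7  38/7 ]
R3 <- R3 - (-1/7)*R1:  [     0  -71/7  -27/7  -34/7 ]
R3 <- R3 - (-71/25)*R2:  [      0       0  -66/25  264/25 ]
Row echelon form:
[ 7    -8       8  |     -13 ]
[ 0  25/7     3/7  |    38/7 ]
[ 0     0  -66/25  |  264/25 ]
Back-substitution:
r = (264/25) / (-66/25) = -4
q = (38/7 - (3/7)*(-4)) / (25/7) = 2
p = (-13 - (-8)*(2) - (8)*(-4)) / 7 = 5

(5, 2, -4)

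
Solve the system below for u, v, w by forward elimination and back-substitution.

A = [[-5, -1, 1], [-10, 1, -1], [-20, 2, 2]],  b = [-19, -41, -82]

(4, -1, 0)

Forward elimination on [A|b]:
R2 <- R2 - (2)*R1:  [  0   3  -3  -3 ]
R3 <- R3 - (4)*R1:  [  0   6  -2  -6 ]
R3 <- R3 - (2)*R2:  [ 0  0  4  0 ]
Row echelon form:
[ -5  -1   1  |  -19 ]
[  0   3  -3  |   -3 ]
[  0   0   4  |    0 ]
Back-substitution:
w = (0) / 4 = 0
v = (-3 - (-3)*(0)) / 3 = -1
u = (-19 - (-1)*(-1) - (1)*(0)) / -5 = 4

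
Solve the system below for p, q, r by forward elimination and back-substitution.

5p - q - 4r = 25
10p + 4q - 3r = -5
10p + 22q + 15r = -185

Forward elimination on [A|b]:
R2 <- R2 - (2)*R1:  [   0    6    5  -55 ]
R3 <- R3 - (2)*R1:  [    0    24    23  -235 ]
R3 <- R3 - (4)*R2:  [   0    0    3  -15 ]
Row echelon form:
[ 5  -1  -4  |   25 ]
[ 0   6   5  |  -55 ]
[ 0   0   3  |  -15 ]
Back-substitution:
r = (-15) / 3 = -5
q = (-55 - (5)*(-5)) / 6 = -5
p = (25 - (-1)*(-5) - (-4)*(-5)) / 5 = 0

(0, -5, -5)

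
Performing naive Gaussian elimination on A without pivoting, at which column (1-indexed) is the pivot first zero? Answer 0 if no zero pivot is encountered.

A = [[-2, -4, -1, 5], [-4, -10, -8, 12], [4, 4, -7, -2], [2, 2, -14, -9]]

first zero-pivot column = 0

Naive forward elimination:
R2 <- R2 - (2)*R1:  [  0  -2  -6   2 ]
R3 <- R3 - (-2)*R1:  [  0  -4  -9   8 ]
R4 <- R4 - (-1)*R1:  [   0   -2  -15   -4 ]
R3 <- R3 - (2)*R2:  [ 0  0  3  4 ]
R4 <- R4 - (1)*R2:  [  0   0  -9  -6 ]
R4 <- R4 - (-3)*R3:  [ 0  0  0  6 ]
All pivots nonzero; naive elimination completes without hitting a zero pivot.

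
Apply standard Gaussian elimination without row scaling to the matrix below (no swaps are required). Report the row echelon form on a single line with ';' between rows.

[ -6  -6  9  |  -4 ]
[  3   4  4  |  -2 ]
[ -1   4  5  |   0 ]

REF = [-6 -6 9 -4; 0 1 17/2 -4; 0 0 -39 62/3]

Forward elimination:
R2 <- R2 - (-1/2)*R1:  [    0     1  17/2    -4 ]
R3 <- R3 - (1/6)*R1:  [   0    5  7/2  2/3 ]
R3 <- R3 - (5)*R2:  [    0     0   -39  62/3 ]
Row echelon form:
[ -6  -6     9  |    -4 ]
[  0   1  17/2  |    -4 ]
[  0   0   -39  |  62/3 ]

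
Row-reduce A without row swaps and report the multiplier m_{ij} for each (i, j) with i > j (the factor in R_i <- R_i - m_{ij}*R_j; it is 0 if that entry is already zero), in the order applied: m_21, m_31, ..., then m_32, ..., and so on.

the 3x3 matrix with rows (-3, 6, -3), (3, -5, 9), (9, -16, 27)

Forward elimination:
R2 <- R2 - (-1)*R1:  [ 0  1  6 ]
R3 <- R3 - (-3)*R1:  [  0   2  18 ]
R3 <- R3 - (2)*R2:  [ 0  0  6 ]
Multipliers (in order of application): m_{21} = -1, m_{31} = -3, m_{32} = 2

multipliers: -1, -3, 2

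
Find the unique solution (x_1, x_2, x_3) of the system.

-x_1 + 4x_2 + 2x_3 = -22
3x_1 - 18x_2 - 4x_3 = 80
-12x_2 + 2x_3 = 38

(-4, -4, -5)

Forward elimination on [A|b]:
R2 <- R2 - (-3)*R1:  [  0  -6   2  14 ]
R3 <- R3 - (2)*R2:  [  0   0  -2  10 ]
Row echelon form:
[ -1   4   2  |  -22 ]
[  0  -6   2  |   14 ]
[  0   0  -2  |   10 ]
Back-substitution:
x_3 = (10) / -2 = -5
x_2 = (14 - (2)*(-5)) / -6 = -4
x_1 = (-22 - (4)*(-4) - (2)*(-5)) / -1 = -4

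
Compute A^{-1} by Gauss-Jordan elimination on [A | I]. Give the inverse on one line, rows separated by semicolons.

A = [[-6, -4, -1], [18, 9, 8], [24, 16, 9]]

Gauss-Jordan on [A | I]:
R1 <- (1/-6)*R1:  [    1   2/3   1/6  |  -1/6     0     0 ]
R2 <- R2 - (18)*R1:  [  0  -3   5  |   3   1   0 ]
R3 <- R3 - (24)*R1:  [ 0  0  5  |  4  0  1 ]
R2 <- (1/-3)*R2:  [    0     1  -5/3  |    -1  -1/3     0 ]
R1 <- R1 - (2/3)*R2:  [     1      0  23/18  |    1/2    2/9      0 ]
R3 <- (1/5)*R3:  [   0    0    1  |  4/5    0  1/5 ]
R1 <- R1 - (23/18)*R3:  [      1       0       0  |  -47/90     2/9  -23/90 ]
R2 <- R2 - (-5/3)*R3:  [    0     1     0  |   1/3  -1/3   1/3 ]
Right block of [I | A^{-1}] is the inverse:
[ -47/90   2/9  -23/90 ]
[    1/3  -1/3     1/3 ]
[    4/5     0     1/5 ]

inverse = [-47/90 2/9 -23/90; 1/3 -1/3 1/3; 4/5 0 1/5]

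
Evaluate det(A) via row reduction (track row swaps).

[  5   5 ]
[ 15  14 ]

det(A) = -5

Forward elimination:
R2 <- R2 - (3)*R1:  [  0  -1 ]
Upper-triangular form:
[ 5   5 ]
[ 0  -1 ]
det(A) = (-1)^0 * (5) * (-1) = -5  (0 row swaps -> sign +1)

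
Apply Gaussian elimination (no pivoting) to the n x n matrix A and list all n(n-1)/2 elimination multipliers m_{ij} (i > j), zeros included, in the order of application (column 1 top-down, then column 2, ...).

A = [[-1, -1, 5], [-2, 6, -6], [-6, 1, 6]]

Forward elimination:
R2 <- R2 - (2)*R1:  [   0    8  -16 ]
R3 <- R3 - (6)*R1:  [   0    7  -24 ]
R3 <- R3 - (7/8)*R2:  [   0    0  -10 ]
Multipliers (in order of application): m_{21} = 2, m_{31} = 6, m_{32} = 7/8

multipliers: 2, 6, 7/8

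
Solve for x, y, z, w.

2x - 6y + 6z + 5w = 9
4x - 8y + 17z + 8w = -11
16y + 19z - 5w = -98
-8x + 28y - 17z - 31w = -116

(-2, -1, -3, 5)

Forward elimination on [A|b]:
R2 <- R2 - (2)*R1:  [   0    4    5   -2  -29 ]
R4 <- R4 - (-4)*R1:  [   0    4    7  -11  -80 ]
R3 <- R3 - (4)*R2:  [  0   0  -1   3  18 ]
R4 <- R4 - (1)*R2:  [   0    0    2   -9  -51 ]
R4 <- R4 - (-2)*R3:  [   0    0    0   -3  -15 ]
Row echelon form:
[ 2  -6   6   5  |    9 ]
[ 0   4   5  -2  |  -29 ]
[ 0   0  -1   3  |   18 ]
[ 0   0   0  -3  |  -15 ]
Back-substitution:
w = (-15) / -3 = 5
z = (18 - (3)*(5)) / -1 = -3
y = (-29 - (5)*(-3) - (-2)*(5)) / 4 = -1
x = (9 - (-6)*(-1) - (6)*(-3) - (5)*(5)) / 2 = -2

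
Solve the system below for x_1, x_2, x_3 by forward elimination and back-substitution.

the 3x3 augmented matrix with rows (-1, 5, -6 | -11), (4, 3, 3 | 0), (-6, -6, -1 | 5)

Forward elimination on [A|b]:
R2 <- R2 - (-4)*R1:  [   0   23  -21  -44 ]
R3 <- R3 - (6)*R1:  [   0  -36   35   71 ]
R3 <- R3 - (-36/23)*R2:  [     0      0  49/23  49/23 ]
Row echelon form:
[ -1   5     -6  |    -11 ]
[  0  23    -21  |    -44 ]
[  0   0  49/23  |  49/23 ]
Back-substitution:
x_3 = (49/23) / (49/23) = 1
x_2 = (-44 - (-21)*(1)) / 23 = -1
x_1 = (-11 - (5)*(-1) - (-6)*(1)) / -1 = 0

(0, -1, 1)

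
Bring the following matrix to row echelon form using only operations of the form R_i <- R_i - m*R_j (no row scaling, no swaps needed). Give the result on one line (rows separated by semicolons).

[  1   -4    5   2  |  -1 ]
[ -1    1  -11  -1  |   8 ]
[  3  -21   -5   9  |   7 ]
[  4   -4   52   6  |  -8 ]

Forward elimination:
R2 <- R2 - (-1)*R1:  [  0  -3  -6   1   7 ]
R3 <- R3 - (3)*R1:  [   0   -9  -20    3   10 ]
R4 <- R4 - (4)*R1:  [  0  12  32  -2  -4 ]
R3 <- R3 - (3)*R2:  [   0    0   -2    0  -11 ]
R4 <- R4 - (-4)*R2:  [  0   0   8   2  24 ]
R4 <- R4 - (-4)*R3:  [   0    0    0    2  -20 ]
Row echelon form:
[ 1  -4   5  2  |   -1 ]
[ 0  -3  -6  1  |    7 ]
[ 0   0  -2  0  |  -11 ]
[ 0   0   0  2  |  -20 ]

REF = [1 -4 5 2 -1; 0 -3 -6 1 7; 0 0 -2 0 -11; 0 0 0 2 -20]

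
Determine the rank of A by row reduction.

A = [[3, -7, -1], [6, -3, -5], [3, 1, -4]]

Row reduction:
R2 <- R2 - (2)*R1:  [  0  11  -3 ]
R3 <- R3 - (1)*R1:  [  0   8  -3 ]
R3 <- R3 - (8/11)*R2:  [     0      0  -9/11 ]
Row echelon form:
[ 3  -7     -1 ]
[ 0  11     -3 ]
[ 0   0  -9/11 ]
Nonzero rows / pivot columns: 3

rank(A) = 3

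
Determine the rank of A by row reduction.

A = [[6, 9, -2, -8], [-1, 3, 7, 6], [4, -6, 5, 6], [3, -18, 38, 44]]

Row reduction:
R2 <- R2 - (-1/6)*R1:  [    0   9/2  20/3  14/3 ]
R3 <- R3 - (2/3)*R1:  [    0   -12  19/3  34/3 ]
R4 <- R4 - (1/2)*R1:  [     0  -45/2     39     48 ]
R3 <- R3 - (-8/3)*R2:  [     0      0  217/9  214/9 ]
R4 <- R4 - (-5)*R2:  [     0      0  217/3  214/3 ]
R4 <- R4 - (3)*R3:  [ 0  0  0  0 ]
Row echelon form:
[ 6    9     -2     -8 ]
[ 0  9/2   20/3   14/3 ]
[ 0    0  217/9  214/9 ]
[ 0    0      0      0 ]
Nonzero rows / pivot columns: 3

rank(A) = 3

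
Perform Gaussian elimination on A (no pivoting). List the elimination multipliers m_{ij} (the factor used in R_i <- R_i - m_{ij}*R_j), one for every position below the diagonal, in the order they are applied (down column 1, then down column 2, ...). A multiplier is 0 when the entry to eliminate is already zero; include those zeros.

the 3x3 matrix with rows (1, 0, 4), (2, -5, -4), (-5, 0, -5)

Forward elimination:
R2 <- R2 - (2)*R1:  [   0   -5  -12 ]
R3 <- R3 - (-5)*R1:  [  0   0  15 ]
R3: entry in column 2 is already 0 -> m_{32} = 0 (no row operation needed)
Multipliers (in order of application): m_{21} = 2, m_{31} = -5, m_{32} = 0

multipliers: 2, -5, 0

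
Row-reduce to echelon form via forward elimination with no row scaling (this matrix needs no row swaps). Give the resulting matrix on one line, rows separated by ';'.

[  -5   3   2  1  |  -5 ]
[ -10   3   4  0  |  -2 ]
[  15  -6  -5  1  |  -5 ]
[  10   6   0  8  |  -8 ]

REF = [-5 3 2 1 -5; 0 -3 0 -2 8; 0 0 1 2 -12; 0 0 0 -6 62]

Forward elimination:
R2 <- R2 - (2)*R1:  [  0  -3   0  -2   8 ]
R3 <- R3 - (-3)*R1:  [   0    3    1    4  -20 ]
R4 <- R4 - (-2)*R1:  [   0   12    4   10  -18 ]
R3 <- R3 - (-1)*R2:  [   0    0    1    2  -12 ]
R4 <- R4 - (-4)*R2:  [  0   0   4   2  14 ]
R4 <- R4 - (4)*R3:  [  0   0   0  -6  62 ]
Row echelon form:
[ -5   3  2   1  |   -5 ]
[  0  -3  0  -2  |    8 ]
[  0   0  1   2  |  -12 ]
[  0   0  0  -6  |   62 ]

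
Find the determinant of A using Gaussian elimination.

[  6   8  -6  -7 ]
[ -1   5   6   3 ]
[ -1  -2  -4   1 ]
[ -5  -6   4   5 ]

det(A) = 176

Forward elimination:
R2 <- R2 - (-1/6)*R1:  [    0  19/3     5  11/6 ]
R3 <- R3 - (-1/6)*R1:  [    0  -2/3    -5  -1/6 ]
R4 <- R4 - (-5/6)*R1:  [    0   2/3    -1  -5/6 ]
R3 <- R3 - (-2/19)*R2:  [      0       0  -85/19    1/38 ]
R4 <- R4 - (2/19)*R2:  [      0       0  -29/19  -39/38 ]
R4 <- R4 - (29/85)*R3:  [      0       0       0  -88/85 ]
Upper-triangular form:
[ 6     8      -6      -7 ]
[ 0  19/3       5    11/6 ]
[ 0     0  -85/19    1/38 ]
[ 0     0       0  -88/85 ]
det(A) = (-1)^0 * (6) * (19/3) * (-85/19) * (-88/85) = 176  (0 row swaps -> sign +1)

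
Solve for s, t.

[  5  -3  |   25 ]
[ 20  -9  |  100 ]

Forward elimination on [A|b]:
R2 <- R2 - (4)*R1:  [ 0  3  0 ]
Row echelon form:
[ 5  -3  |  25 ]
[ 0   3  |   0 ]
Back-substitution:
t = (0) / 3 = 0
s = (25 - (-3)*(0)) / 5 = 5

(5, 0)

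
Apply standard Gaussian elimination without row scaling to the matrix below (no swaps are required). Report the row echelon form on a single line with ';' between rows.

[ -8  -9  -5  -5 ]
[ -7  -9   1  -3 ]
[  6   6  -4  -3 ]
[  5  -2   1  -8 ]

REF = [-8 -9 -5 -5; 0 -9/8 43/8 11/8; 0 0 -34/3 -23/3; 0 0 0 575/102]

Forward elimination:
R2 <- R2 - (7/8)*R1:  [    0  -9/8  43/8  11/8 ]
R3 <- R3 - (-3/4)*R1:  [     0   -3/4  -31/4  -27/4 ]
R4 <- R4 - (-5/8)*R1:  [     0  -61/8  -17/8  -89/8 ]
R3 <- R3 - (2/3)*R2:  [     0      0  -34/3  -23/3 ]
R4 <- R4 - (61/9)*R2:  [      0       0  -347/9  -184/9 ]
R4 <- R4 - (347/102)*R3:  [       0        0        0  575/102 ]
Row echelon form:
[ -8    -9     -5       -5 ]
[  0  -9/8   43/8     11/8 ]
[  0     0  -34/3    -23/3 ]
[  0     0      0  575/102 ]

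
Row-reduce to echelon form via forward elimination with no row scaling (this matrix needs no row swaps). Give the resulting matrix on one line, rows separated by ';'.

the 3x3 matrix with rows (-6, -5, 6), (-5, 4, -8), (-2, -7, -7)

Forward elimination:
R2 <- R2 - (5/6)*R1:  [    0  49/6   -13 ]
R3 <- R3 - (1/3)*R1:  [     0  -16/3     -9 ]
R3 <- R3 - (-32/49)*R2:  [       0        0  -857/49 ]
Row echelon form:
[ -6    -5        6 ]
[  0  49/6      -13 ]
[  0     0  -857/49 ]

REF = [-6 -5 6; 0 49/6 -13; 0 0 -857/49]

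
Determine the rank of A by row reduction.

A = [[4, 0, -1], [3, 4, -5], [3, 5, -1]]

rank(A) = 3

Row reduction:
R2 <- R2 - (3/4)*R1:  [     0      4  -17/4 ]
R3 <- R3 - (3/4)*R1:  [    0     5  -1/4 ]
R3 <- R3 - (5/4)*R2:  [     0      0  81/16 ]
Row echelon form:
[ 4  0     -1 ]
[ 0  4  -17/4 ]
[ 0  0  81/16 ]
Nonzero rows / pivot columns: 3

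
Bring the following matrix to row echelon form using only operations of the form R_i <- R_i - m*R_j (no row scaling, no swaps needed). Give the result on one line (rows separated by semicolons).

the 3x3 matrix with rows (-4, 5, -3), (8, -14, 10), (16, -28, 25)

REF = [-4 5 -3; 0 -4 4; 0 0 5]

Forward elimination:
R2 <- R2 - (-2)*R1:  [  0  -4   4 ]
R3 <- R3 - (-4)*R1:  [  0  -8  13 ]
R3 <- R3 - (2)*R2:  [ 0  0  5 ]
Row echelon form:
[ -4   5  -3 ]
[  0  -4   4 ]
[  0   0   5 ]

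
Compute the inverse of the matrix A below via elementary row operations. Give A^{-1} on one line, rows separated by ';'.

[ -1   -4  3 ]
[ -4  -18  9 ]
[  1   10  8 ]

inverse = [-117/2 31/2 9/2; 41/4 -11/4 -3/4; -11/2 3/2 1/2]

Gauss-Jordan on [A | I]:
R1 <- (1/-1)*R1:  [  1   4  -3  |  -1   0   0 ]
R2 <- R2 - (-4)*R1:  [  0  -2  -3  |  -4   1   0 ]
R3 <- R3 - (1)*R1:  [  0   6  11  |   1   0   1 ]
R2 <- (1/-2)*R2:  [    0     1   3/2  |     2  -1/2     0 ]
R1 <- R1 - (4)*R2:  [  1   0  -9  |  -9   2   0 ]
R3 <- R3 - (6)*R2:  [   0    0    2  |  -11    3    1 ]
R3 <- (1/2)*R3:  [     0      0      1  |  -11/2    3/2    1/2 ]
R1 <- R1 - (-9)*R3:  [      1       0       0  |  -117/2    31/2     9/2 ]
R2 <- R2 - (3/2)*R3:  [     0      1      0  |   41/4  -11/4   -3/4 ]
Right block of [I | A^{-1}] is the inverse:
[ -117/2   31/2   9/2 ]
[   41/4  -11/4  -3/4 ]
[  -11/2    3/2   1/2 ]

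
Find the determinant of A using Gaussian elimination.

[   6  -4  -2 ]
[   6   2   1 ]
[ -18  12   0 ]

det(A) = -216

Forward elimination:
R2 <- R2 - (1)*R1:  [ 0  6  3 ]
R3 <- R3 - (-3)*R1:  [  0   0  -6 ]
Upper-triangular form:
[ 6  -4  -2 ]
[ 0   6   3 ]
[ 0   0  -6 ]
det(A) = (-1)^0 * (6) * (6) * (-6) = -216  (0 row swaps -> sign +1)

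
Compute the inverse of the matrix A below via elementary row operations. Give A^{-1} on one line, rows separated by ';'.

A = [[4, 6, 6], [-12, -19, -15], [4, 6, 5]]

Gauss-Jordan on [A | I]:
R1 <- (1/4)*R1:  [   1  3/2  3/2  |  1/4    0    0 ]
R2 <- R2 - (-12)*R1:  [  0  -1   3  |   3   1   0 ]
R3 <- R3 - (4)*R1:  [  0   0  -1  |  -1   0   1 ]
R2 <- (1/-1)*R2:  [  0   1  -3  |  -3  -1   0 ]
R1 <- R1 - (3/2)*R2:  [    1     0     6  |  19/4   3/2     0 ]
R3 <- (1/-1)*R3:  [  0   0   1  |   1   0  -1 ]
R1 <- R1 - (6)*R3:  [    1     0     0  |  -5/4   3/2     6 ]
R2 <- R2 - (-3)*R3:  [  0   1   0  |   0  -1  -3 ]
Right block of [I | A^{-1}] is the inverse:
[ -5/4  3/2   6 ]
[    0   -1  -3 ]
[    1    0  -1 ]

inverse = [-5/4 3/2 6; 0 -1 -3; 1 0 -1]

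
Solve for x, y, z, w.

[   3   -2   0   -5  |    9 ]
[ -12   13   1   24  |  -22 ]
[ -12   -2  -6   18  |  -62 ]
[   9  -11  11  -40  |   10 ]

Forward elimination on [A|b]:
R2 <- R2 - (-4)*R1:  [  0   5   1   4  14 ]
R3 <- R3 - (-4)*R1:  [   0  -10   -6   -2  -26 ]
R4 <- R4 - (3)*R1:  [   0   -5   11  -25  -17 ]
R3 <- R3 - (-2)*R2:  [  0   0  -4   6   2 ]
R4 <- R4 - (-1)*R2:  [   0    0   12  -21   -3 ]
R4 <- R4 - (-3)*R3:  [  0   0   0  -3   3 ]
Row echelon form:
[ 3  -2   0  -5  |   9 ]
[ 0   5   1   4  |  14 ]
[ 0   0  -4   6  |   2 ]
[ 0   0   0  -3  |   3 ]
Back-substitution:
w = (3) / -3 = -1
z = (2 - (6)*(-1)) / -4 = -2
y = (14 - (1)*(-2) - (4)*(-1)) / 5 = 4
x = (9 - (-2)*(4) - (-5)*(-1)) / 3 = 4

(4, 4, -2, -1)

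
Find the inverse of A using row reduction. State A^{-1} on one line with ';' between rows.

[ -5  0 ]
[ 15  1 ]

inverse = [-1/5 0; 3 1]

Gauss-Jordan on [A | I]:
R1 <- (1/-5)*R1:  [    1     0  |  -1/5     0 ]
R2 <- R2 - (15)*R1:  [ 0  1  |  3  1 ]
Right block of [I | A^{-1}] is the inverse:
[ -1/5  0 ]
[    3  1 ]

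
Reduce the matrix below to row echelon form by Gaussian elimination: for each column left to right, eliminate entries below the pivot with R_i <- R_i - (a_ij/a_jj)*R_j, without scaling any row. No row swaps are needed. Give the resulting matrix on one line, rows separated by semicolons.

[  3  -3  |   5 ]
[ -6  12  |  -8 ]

Forward elimination:
R2 <- R2 - (-2)*R1:  [ 0  6  2 ]
Row echelon form:
[ 3  -3  |  5 ]
[ 0   6  |  2 ]

REF = [3 -3 5; 0 6 2]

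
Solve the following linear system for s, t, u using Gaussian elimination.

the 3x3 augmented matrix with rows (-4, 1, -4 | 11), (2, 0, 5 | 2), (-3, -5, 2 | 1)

Forward elimination on [A|b]:
R2 <- R2 - (-1/2)*R1:  [    0   1/2     3  15/2 ]
R3 <- R3 - (3/4)*R1:  [     0  -23/4      5  -29/4 ]
R3 <- R3 - (-23/2)*R2:  [    0     0  79/2    79 ]
Row echelon form:
[ -4    1    -4  |    11 ]
[  0  1/2     3  |  15/2 ]
[  0    0  79/2  |    79 ]
Back-substitution:
u = (79) / (79/2) = 2
t = (15/2 - (3)*(2)) / (1/2) = 3
s = (11 - (1)*(3) - (-4)*(2)) / -4 = -4

(-4, 3, 2)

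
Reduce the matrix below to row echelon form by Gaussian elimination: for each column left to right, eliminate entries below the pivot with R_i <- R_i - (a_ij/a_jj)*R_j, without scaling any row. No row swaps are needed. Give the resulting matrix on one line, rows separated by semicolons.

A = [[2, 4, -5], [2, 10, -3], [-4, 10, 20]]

Forward elimination:
R2 <- R2 - (1)*R1:  [ 0  6  2 ]
R3 <- R3 - (-2)*R1:  [  0  18  10 ]
R3 <- R3 - (3)*R2:  [ 0  0  4 ]
Row echelon form:
[ 2  4  -5 ]
[ 0  6   2 ]
[ 0  0   4 ]

REF = [2 4 -5; 0 6 2; 0 0 4]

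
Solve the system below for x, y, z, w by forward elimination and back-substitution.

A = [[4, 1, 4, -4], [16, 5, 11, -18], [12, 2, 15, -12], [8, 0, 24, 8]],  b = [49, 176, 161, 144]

Forward elimination on [A|b]:
R2 <- R2 - (4)*R1:  [   0    1   -5   -2  -20 ]
R3 <- R3 - (3)*R1:  [  0  -1   3   0  14 ]
R4 <- R4 - (2)*R1:  [  0  -2  16  16  46 ]
R3 <- R3 - (-1)*R2:  [  0   0  -2  -2  -6 ]
R4 <- R4 - (-2)*R2:  [  0   0   6  12   6 ]
R4 <- R4 - (-3)*R3:  [   0    0    0    6  -12 ]
Row echelon form:
[ 4  1   4  -4  |   49 ]
[ 0  1  -5  -2  |  -20 ]
[ 0  0  -2  -2  |   -6 ]
[ 0  0   0   6  |  -12 ]
Back-substitution:
w = (-12) / 6 = -2
z = (-6 - (-2)*(-2)) / -2 = 5
y = (-20 - (-5)*(5) - (-2)*(-2)) / 1 = 1
x = (49 - (1)*(1) - (4)*(5) - (-4)*(-2)) / 4 = 5

(5, 1, 5, -2)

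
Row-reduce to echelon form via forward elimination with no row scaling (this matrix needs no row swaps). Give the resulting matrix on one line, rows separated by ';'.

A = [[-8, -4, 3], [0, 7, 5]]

Forward elimination:
Row echelon form:
[ -8  -4  3 ]
[  0   7  5 ]

REF = [-8 -4 3; 0 7 5]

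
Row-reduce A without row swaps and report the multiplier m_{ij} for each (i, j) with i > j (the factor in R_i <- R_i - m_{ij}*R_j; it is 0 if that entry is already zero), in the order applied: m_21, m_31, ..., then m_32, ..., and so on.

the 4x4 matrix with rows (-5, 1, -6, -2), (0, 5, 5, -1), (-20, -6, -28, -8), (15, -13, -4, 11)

Forward elimination:
R2: entry in column 1 is already 0 -> m_{21} = 0 (no row operation needed)
R3 <- R3 - (4)*R1:  [   0  -10   -4    0 ]
R4 <- R4 - (-3)*R1:  [   0  -10  -22    5 ]
R3 <- R3 - (-2)*R2:  [  0   0   6  -2 ]
R4 <- R4 - (-2)*R2:  [   0    0  -12    3 ]
R4 <- R4 - (-2)*R3:  [  0   0   0  -1 ]
Multipliers (in order of application): m_{21} = 0, m_{31} = 4, m_{41} = -3, m_{32} = -2, m_{42} = -2, m_{43} = -2

multipliers: 0, 4, -3, -2, -2, -2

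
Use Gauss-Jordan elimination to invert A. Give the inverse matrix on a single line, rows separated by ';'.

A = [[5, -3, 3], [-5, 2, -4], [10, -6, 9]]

inverse = [2/5 -3/5 -2/5; -1/3 -1 -1/3; -2/3 0 1/3]

Gauss-Jordan on [A | I]:
R1 <- (1/5)*R1:  [    1  -3/5   3/5  |   1/5     0     0 ]
R2 <- R2 - (-5)*R1:  [  0  -1  -1  |   1   1   0 ]
R3 <- R3 - (10)*R1:  [  0   0   3  |  -2   0   1 ]
R2 <- (1/-1)*R2:  [  0   1   1  |  -1  -1   0 ]
R1 <- R1 - (-3/5)*R2:  [    1     0   6/5  |  -2/5  -3/5     0 ]
R3 <- (1/3)*R3:  [    0     0     1  |  -2/3     0   1/3 ]
R1 <- R1 - (6/5)*R3:  [    1     0     0  |   2/5  -3/5  -2/5 ]
R2 <- R2 - (1)*R3:  [    0     1     0  |  -1/3    -1  -1/3 ]
Right block of [I | A^{-1}] is the inverse:
[  2/5  -3/5  -2/5 ]
[ -1/3    -1  -1/3 ]
[ -2/3     0   1/3 ]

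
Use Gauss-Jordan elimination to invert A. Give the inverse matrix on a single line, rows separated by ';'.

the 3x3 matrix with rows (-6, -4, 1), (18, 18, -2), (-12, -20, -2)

Gauss-Jordan on [A | I]:
R1 <- (1/-6)*R1:  [    1   2/3  -1/6  |  -1/6     0     0 ]
R2 <- R2 - (18)*R1:  [ 0  6  1  |  3  1  0 ]
R3 <- R3 - (-12)*R1:  [   0  -12   -4  |   -2    0    1 ]
R2 <- (1/6)*R2:  [   0    1  1/6  |  1/2  1/6    0 ]
R1 <- R1 - (2/3)*R2:  [     1      0  -5/18  |   -1/2   -1/9      0 ]
R3 <- R3 - (-12)*R2:  [  0   0  -2  |   4   2   1 ]
R3 <- (1/-2)*R3:  [    0     0     1  |    -2    -1  -1/2 ]
R1 <- R1 - (-5/18)*R3:  [      1       0       0  |  -19/18   -7/18   -5/36 ]
R2 <- R2 - (1/6)*R3:  [    0     1     0  |   5/6   1/3  1/12 ]
Right block of [I | A^{-1}] is the inverse:
[ -19/18  -7/18  -5/36 ]
[    5/6    1/3   1/12 ]
[     -2     -1   -1/2 ]

inverse = [-19/18 -7/18 -5/36; 5/6 1/3 1/12; -2 -1 -1/2]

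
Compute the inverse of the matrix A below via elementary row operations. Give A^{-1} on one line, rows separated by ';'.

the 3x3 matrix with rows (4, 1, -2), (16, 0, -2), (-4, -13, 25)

inverse = [13/40 -1/80 1/40; 49/10 -23/20 3/10; 13/5 -3/5 1/5]

Gauss-Jordan on [A | I]:
R1 <- (1/4)*R1:  [    1   1/4  -1/2  |   1/4     0     0 ]
R2 <- R2 - (16)*R1:  [  0  -4   6  |  -4   1   0 ]
R3 <- R3 - (-4)*R1:  [   0  -12   23  |    1    0    1 ]
R2 <- (1/-4)*R2:  [    0     1  -3/2  |     1  -1/4     0 ]
R1 <- R1 - (1/4)*R2:  [    1     0  -1/8  |     0  1/16     0 ]
R3 <- R3 - (-12)*R2:  [  0   0   5  |  13  -3   1 ]
R3 <- (1/5)*R3:  [    0     0     1  |  13/5  -3/5   1/5 ]
R1 <- R1 - (-1/8)*R3:  [     1      0      0  |  13/40  -1/80   1/40 ]
R2 <- R2 - (-3/2)*R3:  [      0       1       0  |   49/10  -23/20    3/10 ]
Right block of [I | A^{-1}] is the inverse:
[ 13/40   -1/80  1/40 ]
[ 49/10  -23/20  3/10 ]
[  13/5    -3/5   1/5 ]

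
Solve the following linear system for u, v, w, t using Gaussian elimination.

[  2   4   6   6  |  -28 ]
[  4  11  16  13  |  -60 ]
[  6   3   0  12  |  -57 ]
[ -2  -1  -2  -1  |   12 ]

(-4, 1, -1, -3)

Forward elimination on [A|b]:
R2 <- R2 - (2)*R1:  [  0   3   4   1  -4 ]
R3 <- R3 - (3)*R1:  [   0   -9  -18   -6   27 ]
R4 <- R4 - (-1)*R1:  [   0    3    4    5  -16 ]
R3 <- R3 - (-3)*R2:  [  0   0  -6  -3  15 ]
R4 <- R4 - (1)*R2:  [   0    0    0    4  -12 ]
Row echelon form:
[ 2  4   6   6  |  -28 ]
[ 0  3   4   1  |   -4 ]
[ 0  0  -6  -3  |   15 ]
[ 0  0   0   4  |  -12 ]
Back-substitution:
t = (-12) / 4 = -3
w = (15 - (-3)*(-3)) / -6 = -1
v = (-4 - (4)*(-1) - (1)*(-3)) / 3 = 1
u = (-28 - (4)*(1) - (6)*(-1) - (6)*(-3)) / 2 = -4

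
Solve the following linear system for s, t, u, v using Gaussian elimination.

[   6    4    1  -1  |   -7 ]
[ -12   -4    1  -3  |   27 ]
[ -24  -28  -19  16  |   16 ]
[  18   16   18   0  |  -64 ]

Forward elimination on [A|b]:
R2 <- R2 - (-2)*R1:  [  0   4   3  -5  13 ]
R3 <- R3 - (-4)*R1:  [   0  -12  -15   12  -12 ]
R4 <- R4 - (3)*R1:  [   0    4   15    3  -43 ]
R3 <- R3 - (-3)*R2:  [  0   0  -6  -3  27 ]
R4 <- R4 - (1)*R2:  [   0    0   12    8  -56 ]
R4 <- R4 - (-2)*R3:  [  0   0   0   2  -2 ]
Row echelon form:
[ 6  4   1  -1  |  -7 ]
[ 0  4   3  -5  |  13 ]
[ 0  0  -6  -3  |  27 ]
[ 0  0   0   2  |  -2 ]
Back-substitution:
v = (-2) / 2 = -1
u = (27 - (-3)*(-1)) / -6 = -4
t = (13 - (3)*(-4) - (-5)*(-1)) / 4 = 5
s = (-7 - (4)*(5) - (1)*(-4) - (-1)*(-1)) / 6 = -4

(-4, 5, -4, -1)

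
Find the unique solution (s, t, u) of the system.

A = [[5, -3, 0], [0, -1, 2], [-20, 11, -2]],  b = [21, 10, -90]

Forward elimination on [A|b]:
R3 <- R3 - (-4)*R1:  [  0  -1  -2  -6 ]
R3 <- R3 - (1)*R2:  [   0    0   -4  -16 ]
Row echelon form:
[ 5  -3   0  |   21 ]
[ 0  -1   2  |   10 ]
[ 0   0  -4  |  -16 ]
Back-substitution:
u = (-16) / -4 = 4
t = (10 - (2)*(4)) / -1 = -2
s = (21 - (-3)*(-2)) / 5 = 3

(3, -2, 4)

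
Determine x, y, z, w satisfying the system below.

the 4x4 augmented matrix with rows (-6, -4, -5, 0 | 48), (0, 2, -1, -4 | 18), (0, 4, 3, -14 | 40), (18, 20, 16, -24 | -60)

Forward elimination on [A|b]:
R4 <- R4 - (-3)*R1:  [   0    8    1  -24   84 ]
R3 <- R3 - (2)*R2:  [  0   0   5  -6   4 ]
R4 <- R4 - (4)*R2:  [  0   0   5  -8  12 ]
R4 <- R4 - (1)*R3:  [  0   0   0  -2   8 ]
Row echelon form:
[ -6  -4  -5   0  |  48 ]
[  0   2  -1  -4  |  18 ]
[  0   0   5  -6  |   4 ]
[  0   0   0  -2  |   8 ]
Back-substitution:
w = (8) / -2 = -4
z = (4 - (-6)*(-4)) / 5 = -4
y = (18 - (-1)*(-4) - (-4)*(-4)) / 2 = -1
x = (48 - (-4)*(-1) - (-5)*(-4)) / -6 = -4

(-4, -1, -4, -4)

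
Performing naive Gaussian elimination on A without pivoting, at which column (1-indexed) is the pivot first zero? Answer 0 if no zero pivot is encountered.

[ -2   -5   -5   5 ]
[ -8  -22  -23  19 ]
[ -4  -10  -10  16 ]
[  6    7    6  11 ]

first zero-pivot column = 3

Naive forward elimination:
R2 <- R2 - (4)*R1:  [  0  -2  -3  -1 ]
R3 <- R3 - (2)*R1:  [ 0  0  0  6 ]
R4 <- R4 - (-3)*R1:  [  0  -8  -9  26 ]
R4 <- R4 - (4)*R2:  [  0   0   3  30 ]
Matrix at this point:
[ -2  -5  -5   5 ]
[  0  -2  -3  -1 ]
[  0   0   0   6 ]
[  0   0   3  30 ]
Pivot entry (3,3) is zero but row 4 has 3 in column 3 -> naive elimination stops; a row interchange (e.g. R3 <-> R4) would be required here.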